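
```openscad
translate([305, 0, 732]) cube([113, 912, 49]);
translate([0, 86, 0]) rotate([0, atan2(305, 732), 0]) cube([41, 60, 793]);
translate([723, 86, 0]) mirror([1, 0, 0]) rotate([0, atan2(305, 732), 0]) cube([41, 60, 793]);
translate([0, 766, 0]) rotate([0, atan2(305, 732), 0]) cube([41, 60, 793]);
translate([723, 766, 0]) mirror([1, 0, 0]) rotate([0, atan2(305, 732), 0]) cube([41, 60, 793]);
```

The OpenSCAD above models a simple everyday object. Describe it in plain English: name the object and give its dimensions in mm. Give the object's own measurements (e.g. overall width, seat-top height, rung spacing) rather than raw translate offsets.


A sawhorse. A 113×912×49 mm beam (x, y, z) sits on two A-frame leg pairs. Each pair is two raked legs of 41×60 mm section (60 mm along y) splaying symmetrically in x. Each leg rises 732 mm vertically over 305 mm of horizontal reach and is 793 mm long along its own axis. Every leg's outer bottom edge rests on the floor and its outer top edge meets a bottom edge of the beam — the left legs (tilting toward +x) meet the beam's −x bottom edge, the right legs (their mirror images, tilting toward −x) meet its +x bottom edge — so the leg tops tuck under the beam, the beam's underside is 732 mm above the floor, and the feet are 723 mm apart outside-to-outside with the beam centred between them. The two leg pairs are set in 86 mm from either end of the beam.


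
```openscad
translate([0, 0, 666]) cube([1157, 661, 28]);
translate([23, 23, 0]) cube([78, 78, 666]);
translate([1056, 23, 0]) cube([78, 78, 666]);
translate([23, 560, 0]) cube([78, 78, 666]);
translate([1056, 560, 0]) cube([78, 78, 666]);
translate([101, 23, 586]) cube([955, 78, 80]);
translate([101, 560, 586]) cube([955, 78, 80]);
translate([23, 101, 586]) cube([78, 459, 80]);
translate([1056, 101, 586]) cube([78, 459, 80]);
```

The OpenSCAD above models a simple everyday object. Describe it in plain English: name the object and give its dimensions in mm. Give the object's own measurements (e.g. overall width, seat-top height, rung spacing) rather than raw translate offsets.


A rectangular dining table. The top is 1157×661×28 mm with its upper surface at z = 694 mm. It stands on four 78×78 mm square legs, each inset 23 mm from the nearest pair of top edges, running from the floor to the underside of the top. Four apron rails, 78 mm thick and 80 mm tall, run between adjacent legs with their top edges flush with the underside of the top and their outer faces flush with the legs' outer faces.


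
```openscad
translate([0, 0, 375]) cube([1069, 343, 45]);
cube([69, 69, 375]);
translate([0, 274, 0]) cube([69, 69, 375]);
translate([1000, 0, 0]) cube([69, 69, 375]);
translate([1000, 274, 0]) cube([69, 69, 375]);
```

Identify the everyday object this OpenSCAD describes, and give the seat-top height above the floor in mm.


A bench. The seat-top height is 420 mm.

A long slab on four corner posts — a bench. The slab sits at z = 375 with thickness 45, so the top is 375 + 45 = 420 mm.


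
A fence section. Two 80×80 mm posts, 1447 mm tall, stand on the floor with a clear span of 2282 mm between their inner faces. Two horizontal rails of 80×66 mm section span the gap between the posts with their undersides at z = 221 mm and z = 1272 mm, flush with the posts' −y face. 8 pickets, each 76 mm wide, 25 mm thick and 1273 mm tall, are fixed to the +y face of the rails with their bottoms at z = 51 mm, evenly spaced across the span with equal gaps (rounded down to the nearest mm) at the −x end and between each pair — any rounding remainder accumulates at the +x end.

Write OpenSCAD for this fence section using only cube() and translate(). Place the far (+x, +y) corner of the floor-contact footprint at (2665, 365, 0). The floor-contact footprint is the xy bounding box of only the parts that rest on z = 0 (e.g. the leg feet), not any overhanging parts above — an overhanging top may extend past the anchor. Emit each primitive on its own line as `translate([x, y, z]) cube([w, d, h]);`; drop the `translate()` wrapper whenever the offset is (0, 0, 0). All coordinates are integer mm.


translate([223, 285, 0]) cube([80, 80, 1447]);
translate([2585, 285, 0]) cube([80, 80, 1447]);
translate([303, 285, 221]) cube([2282, 80, 66]);
translate([303, 285, 1272]) cube([2282, 80, 66]);
translate([489, 365, 51]) cube([76, 25, 1273]);
translate([751, 365, 51]) cube([76, 25, 1273]);
translate([1013, 365, 51]) cube([76, 25, 1273]);
translate([1275, 365, 51]) cube([76, 25, 1273]);
translate([1537, 365, 51]) cube([76, 25, 1273]);
translate([1799, 365, 51]) cube([76, 25, 1273]);
translate([2061, 365, 51]) cube([76, 25, 1273]);
translate([2323, 365, 51]) cube([76, 25, 1273]);


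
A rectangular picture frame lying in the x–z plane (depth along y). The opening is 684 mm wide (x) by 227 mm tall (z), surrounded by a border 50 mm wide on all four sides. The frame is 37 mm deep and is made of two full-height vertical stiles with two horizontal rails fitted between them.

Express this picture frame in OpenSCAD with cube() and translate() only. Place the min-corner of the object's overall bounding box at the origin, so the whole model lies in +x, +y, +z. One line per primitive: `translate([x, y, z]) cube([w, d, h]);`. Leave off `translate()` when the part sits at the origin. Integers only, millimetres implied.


cube([50, 37, 327]);
translate([734, 0, 0]) cube([50, 37, 327]);
translate([50, 0, 0]) cube([684, 37, 50]);
translate([50, 0, 277]) cube([684, 37, 50]);


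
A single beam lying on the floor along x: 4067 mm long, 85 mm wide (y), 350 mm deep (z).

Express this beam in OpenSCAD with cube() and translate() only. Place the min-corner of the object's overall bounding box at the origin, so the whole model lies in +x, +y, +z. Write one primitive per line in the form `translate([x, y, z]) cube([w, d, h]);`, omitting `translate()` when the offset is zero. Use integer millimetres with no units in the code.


cube([4067, 85, 350]);


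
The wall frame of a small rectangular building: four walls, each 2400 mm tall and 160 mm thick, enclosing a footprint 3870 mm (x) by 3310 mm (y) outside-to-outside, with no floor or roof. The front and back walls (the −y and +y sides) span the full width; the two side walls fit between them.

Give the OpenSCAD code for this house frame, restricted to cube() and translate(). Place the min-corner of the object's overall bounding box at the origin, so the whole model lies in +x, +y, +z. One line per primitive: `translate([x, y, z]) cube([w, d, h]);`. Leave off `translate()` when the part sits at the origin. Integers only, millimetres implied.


cube([3870, 160, 2400]);
translate([0, 3150, 0]) cube([3870, 160, 2400]);
translate([0, 160, 0]) cube([160, 2990, 2400]);
translate([3710, 160, 0]) cube([160, 2990, 2400]);


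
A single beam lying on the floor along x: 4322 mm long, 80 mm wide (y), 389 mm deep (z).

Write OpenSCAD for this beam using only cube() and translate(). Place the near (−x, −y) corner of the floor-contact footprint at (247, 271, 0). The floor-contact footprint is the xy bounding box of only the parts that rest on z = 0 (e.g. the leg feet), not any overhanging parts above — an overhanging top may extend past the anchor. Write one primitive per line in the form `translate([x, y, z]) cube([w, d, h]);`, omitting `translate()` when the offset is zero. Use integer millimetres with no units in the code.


translate([247, 271, 0]) cube([4322, 80, 389]);


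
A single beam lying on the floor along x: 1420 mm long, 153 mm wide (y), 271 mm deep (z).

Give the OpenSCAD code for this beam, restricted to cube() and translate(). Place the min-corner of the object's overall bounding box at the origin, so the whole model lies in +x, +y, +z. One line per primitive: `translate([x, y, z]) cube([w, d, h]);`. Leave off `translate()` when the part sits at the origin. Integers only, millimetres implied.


cube([1420, 153, 271]);


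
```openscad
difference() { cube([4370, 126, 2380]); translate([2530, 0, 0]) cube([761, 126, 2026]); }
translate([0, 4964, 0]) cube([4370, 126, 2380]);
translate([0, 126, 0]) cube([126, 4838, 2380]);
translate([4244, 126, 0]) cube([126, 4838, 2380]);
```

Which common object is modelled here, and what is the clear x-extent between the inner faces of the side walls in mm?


A single room. The interior width is 4118 mm.

Four walls enclosing a rectangle with a door in the front wall — a room. Outside width 4370 minus two 126 mm walls gives 4118 mm.


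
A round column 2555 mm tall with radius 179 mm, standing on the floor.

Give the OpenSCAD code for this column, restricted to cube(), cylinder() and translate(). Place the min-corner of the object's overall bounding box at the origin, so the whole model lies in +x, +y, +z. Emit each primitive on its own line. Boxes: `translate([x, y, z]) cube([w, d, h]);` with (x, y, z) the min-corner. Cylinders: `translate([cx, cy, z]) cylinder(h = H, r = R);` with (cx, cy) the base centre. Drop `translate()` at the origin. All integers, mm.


translate([179, 179, 0]) cylinder(h = 2555, r = 179);


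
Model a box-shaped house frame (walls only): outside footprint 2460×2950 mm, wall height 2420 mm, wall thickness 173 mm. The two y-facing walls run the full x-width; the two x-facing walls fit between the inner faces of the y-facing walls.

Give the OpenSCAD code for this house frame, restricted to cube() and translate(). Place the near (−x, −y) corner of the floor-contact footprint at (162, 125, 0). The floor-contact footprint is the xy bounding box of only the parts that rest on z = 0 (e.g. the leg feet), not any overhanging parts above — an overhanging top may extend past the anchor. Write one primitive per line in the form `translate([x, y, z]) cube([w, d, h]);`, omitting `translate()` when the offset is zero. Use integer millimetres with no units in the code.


translate([162, 125, 0]) cube([2460, 173, 2420]);
translate([162, 2902, 0]) cube([2460, 173, 2420]);
translate([162, 298, 0]) cube([173, 2604, 2420]);
translate([2449, 298, 0]) cube([173, 2604, 2420]);


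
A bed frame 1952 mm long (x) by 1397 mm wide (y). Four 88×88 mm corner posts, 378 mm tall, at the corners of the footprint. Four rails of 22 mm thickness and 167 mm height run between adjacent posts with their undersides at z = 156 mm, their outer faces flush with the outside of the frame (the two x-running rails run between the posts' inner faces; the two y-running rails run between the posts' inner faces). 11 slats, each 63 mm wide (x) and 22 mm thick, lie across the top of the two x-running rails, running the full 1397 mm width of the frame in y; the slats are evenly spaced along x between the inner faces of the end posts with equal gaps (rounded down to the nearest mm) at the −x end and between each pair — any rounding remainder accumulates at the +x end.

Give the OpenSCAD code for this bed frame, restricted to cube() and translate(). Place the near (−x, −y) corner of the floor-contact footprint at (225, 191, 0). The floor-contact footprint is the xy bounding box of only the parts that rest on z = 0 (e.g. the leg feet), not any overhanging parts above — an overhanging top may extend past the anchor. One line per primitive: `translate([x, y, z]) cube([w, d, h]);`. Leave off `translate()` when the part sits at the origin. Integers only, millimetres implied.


translate([225, 191, 0]) cube([88, 88, 378]);
translate([225, 1500, 0]) cube([88, 88, 378]);
translate([2089, 191, 0]) cube([88, 88, 378]);
translate([2089, 1500, 0]) cube([88, 88, 378]);
translate([313, 191, 156]) cube([1776, 22, 167]);
translate([313, 1566, 156]) cube([1776, 22, 167]);
translate([225, 279, 156]) cube([22, 1221, 167]);
translate([2155, 279, 156]) cube([22, 1221, 167]);
translate([403, 191, 323]) cube([63, 1397, 22]);
translate([556, 191, 323]) cube([63, 1397, 22]);
translate([709, 191, 323]) cube([63, 1397, 22]);
translate([862, 191, 323]) cube([63, 1397, 22]);
translate([1015, 191, 323]) cube([63, 1397, 22]);
translate([1168, 191, 323]) cube([63, 1397, 22]);
translate([1321, 191, 323]) cube([63, 1397, 22]);
translate([1474, 191, 323]) cube([63, 1397, 22]);
translate([1627, 191, 323]) cube([63, 1397, 22]);
translate([1780, 191, 323]) cube([63, 1397, 22]);
translate([1933, 191, 323]) cube([63, 1397, 22]);


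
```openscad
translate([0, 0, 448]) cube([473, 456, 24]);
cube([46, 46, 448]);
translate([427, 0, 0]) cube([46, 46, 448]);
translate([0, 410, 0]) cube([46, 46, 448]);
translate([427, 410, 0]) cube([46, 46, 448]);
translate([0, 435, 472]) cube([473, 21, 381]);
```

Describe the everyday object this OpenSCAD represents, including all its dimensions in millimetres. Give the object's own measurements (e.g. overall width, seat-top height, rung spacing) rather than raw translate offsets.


A chair. The seat is a 473×456×24 mm slab with its top at z = 472 mm, on four 46×46 mm corner legs (flush with the seat edges, standing on z = 0). A flat backrest 21 mm thick, 381 mm tall, spans the full seat width and rises from the seat top along its +y edge, rear face flush with the rear of the seat.


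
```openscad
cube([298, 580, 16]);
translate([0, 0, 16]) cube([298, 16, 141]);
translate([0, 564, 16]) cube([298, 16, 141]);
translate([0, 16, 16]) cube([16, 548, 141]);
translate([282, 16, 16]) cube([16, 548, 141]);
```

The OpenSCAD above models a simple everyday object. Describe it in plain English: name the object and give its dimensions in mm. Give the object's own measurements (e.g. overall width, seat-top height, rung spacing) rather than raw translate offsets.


An open-topped rectangular box: outside dimensions 298×580×157 mm, with a uniform wall and base thickness of 16 mm. The base is a full 298×580 slab on the floor; four walls sit on top of the base. The front and back walls (the −y and +y sides) span the full width; the two side walls fit between them.


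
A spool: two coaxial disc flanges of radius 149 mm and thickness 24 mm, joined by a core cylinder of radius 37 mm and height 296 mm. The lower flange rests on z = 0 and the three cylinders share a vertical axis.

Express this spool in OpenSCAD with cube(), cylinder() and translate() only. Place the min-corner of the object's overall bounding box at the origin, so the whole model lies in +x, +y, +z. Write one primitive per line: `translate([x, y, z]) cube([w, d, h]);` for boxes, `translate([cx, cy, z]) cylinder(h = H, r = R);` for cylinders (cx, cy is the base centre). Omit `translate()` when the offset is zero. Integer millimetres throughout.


translate([149, 149, 0]) cylinder(h = 24, r = 149);
translate([149, 149, 24]) cylinder(h = 296, r = 37);
translate([149, 149, 320]) cylinder(h = 24, r = 149);


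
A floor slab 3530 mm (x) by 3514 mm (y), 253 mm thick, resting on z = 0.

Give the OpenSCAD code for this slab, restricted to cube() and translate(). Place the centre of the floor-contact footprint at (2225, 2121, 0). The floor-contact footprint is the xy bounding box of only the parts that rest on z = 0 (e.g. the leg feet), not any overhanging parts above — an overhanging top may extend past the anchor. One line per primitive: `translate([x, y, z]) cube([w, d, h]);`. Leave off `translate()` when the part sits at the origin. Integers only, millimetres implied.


translate([460, 364, 0]) cube([3530, 3514, 253]);


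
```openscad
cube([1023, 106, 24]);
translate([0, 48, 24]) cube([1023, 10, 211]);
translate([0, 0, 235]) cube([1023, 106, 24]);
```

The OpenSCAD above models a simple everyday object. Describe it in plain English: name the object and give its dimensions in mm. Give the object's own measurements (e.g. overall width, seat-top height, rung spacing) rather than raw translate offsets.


An I-beam lying along x, 1023 mm long. Overall section height 259 mm. Two flanges 106 mm wide (y) and 24 mm thick, one on the floor and one at the top; a web 10 mm thick runs between them, centred on the flange width.


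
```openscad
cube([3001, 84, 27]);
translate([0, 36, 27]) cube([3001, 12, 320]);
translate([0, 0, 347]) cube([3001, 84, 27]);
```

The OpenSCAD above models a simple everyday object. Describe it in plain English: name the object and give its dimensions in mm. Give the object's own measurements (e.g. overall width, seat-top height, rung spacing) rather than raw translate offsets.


An I-beam lying along x, 3001 mm long. Overall section height 374 mm. Two flanges 84 mm wide (y) and 27 mm thick, one on the floor and one at the top; a web 12 mm thick runs between them, centred on the flange width.


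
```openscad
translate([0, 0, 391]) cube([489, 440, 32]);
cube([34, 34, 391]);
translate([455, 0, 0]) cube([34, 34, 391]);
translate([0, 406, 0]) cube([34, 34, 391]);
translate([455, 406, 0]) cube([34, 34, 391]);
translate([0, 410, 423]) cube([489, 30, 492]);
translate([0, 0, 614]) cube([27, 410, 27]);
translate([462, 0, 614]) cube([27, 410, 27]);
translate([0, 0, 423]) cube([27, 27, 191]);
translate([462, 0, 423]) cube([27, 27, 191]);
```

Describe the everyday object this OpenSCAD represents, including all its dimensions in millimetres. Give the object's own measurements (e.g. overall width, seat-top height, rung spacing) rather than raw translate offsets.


A chair. The seat is a 489×440×32 mm slab with its top at z = 423 mm, on four 34×34 mm corner legs (flush with the seat edges, standing on z = 0). A flat backrest 30 mm thick, 492 mm tall, spans the full seat width and rises from the seat top along its +y edge, rear face flush with the rear of the seat. Two armrests of 27×27 mm section run along each side from the seat's front edge to the front of the backrest, top faces 218 mm above the seat top and outer faces flush with the seat's x-edges; a 27×27 mm post under the front of each armrest stands on the seat at the front corner.


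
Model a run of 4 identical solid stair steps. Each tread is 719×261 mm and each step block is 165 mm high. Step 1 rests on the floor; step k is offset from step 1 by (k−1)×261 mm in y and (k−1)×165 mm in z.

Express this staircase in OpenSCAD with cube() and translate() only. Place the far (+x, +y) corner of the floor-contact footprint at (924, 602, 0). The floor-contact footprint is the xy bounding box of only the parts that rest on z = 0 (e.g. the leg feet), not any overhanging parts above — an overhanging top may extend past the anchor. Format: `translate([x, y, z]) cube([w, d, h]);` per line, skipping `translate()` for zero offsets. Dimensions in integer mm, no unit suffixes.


translate([205, 341, 0]) cube([719, 261, 165]);
translate([205, 602, 165]) cube([719, 261, 165]);
translate([205, 863, 330]) cube([719, 261, 165]);
translate([205, 1124, 495]) cube([719, 261, 165]);


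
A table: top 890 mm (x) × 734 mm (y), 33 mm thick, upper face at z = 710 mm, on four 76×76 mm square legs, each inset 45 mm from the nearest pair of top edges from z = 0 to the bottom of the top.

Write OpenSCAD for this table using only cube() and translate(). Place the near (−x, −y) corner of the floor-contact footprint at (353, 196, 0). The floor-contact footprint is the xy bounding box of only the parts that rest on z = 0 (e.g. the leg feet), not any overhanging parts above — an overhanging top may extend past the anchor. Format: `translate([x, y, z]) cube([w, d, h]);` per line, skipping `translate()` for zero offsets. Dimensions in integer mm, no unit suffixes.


translate([308, 151, 677]) cube([890, 734, 33]);
translate([353, 196, 0]) cube([76, 76, 677]);
translate([1077, 196, 0]) cube([76, 76, 677]);
translate([353, 764, 0]) cube([76, 76, 677]);
translate([1077, 764, 0]) cube([76, 76, 677]);


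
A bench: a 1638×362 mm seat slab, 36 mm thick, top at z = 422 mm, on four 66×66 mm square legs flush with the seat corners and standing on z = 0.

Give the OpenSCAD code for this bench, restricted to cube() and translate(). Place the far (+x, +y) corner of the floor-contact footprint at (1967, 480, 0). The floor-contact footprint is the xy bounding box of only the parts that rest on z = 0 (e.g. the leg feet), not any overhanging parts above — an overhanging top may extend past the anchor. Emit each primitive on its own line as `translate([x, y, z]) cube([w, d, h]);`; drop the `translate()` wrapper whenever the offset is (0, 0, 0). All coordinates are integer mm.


// leg_h = 422 − 36 = 386
translate([329, 118, 386]) cube([1638, 362, 36]);
translate([329, 118, 0]) cube([66, 66, 386]);
translate([329, 414, 0]) cube([66, 66, 386]);
translate([1901, 118, 0]) cube([66, 66, 386]);
translate([1901, 414, 0]) cube([66, 66, 386]);


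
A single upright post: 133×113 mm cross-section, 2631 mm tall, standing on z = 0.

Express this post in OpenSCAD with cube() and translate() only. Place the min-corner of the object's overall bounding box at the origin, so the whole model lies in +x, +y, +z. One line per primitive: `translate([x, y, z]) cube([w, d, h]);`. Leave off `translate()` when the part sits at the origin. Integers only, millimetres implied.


cube([133, 113, 2631]);


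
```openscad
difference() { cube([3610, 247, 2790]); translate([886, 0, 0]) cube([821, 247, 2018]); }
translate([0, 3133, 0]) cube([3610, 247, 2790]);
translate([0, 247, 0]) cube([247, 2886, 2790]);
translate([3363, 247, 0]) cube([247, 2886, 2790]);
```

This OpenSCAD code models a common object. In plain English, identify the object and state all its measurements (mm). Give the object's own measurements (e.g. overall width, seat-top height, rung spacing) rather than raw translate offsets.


A single room: four walls, each 2790 mm tall and 247 mm thick, enclosing an outside footprint 3610×3380 mm (x × y), no floor or roof. The front and back walls (−y and +y sides) run the full x-width; the side walls fit between their inner faces. A door opening 821 mm wide and 2018 mm tall is cut through the front wall from the floor up, its −x edge 886 mm from the wall's −x end.


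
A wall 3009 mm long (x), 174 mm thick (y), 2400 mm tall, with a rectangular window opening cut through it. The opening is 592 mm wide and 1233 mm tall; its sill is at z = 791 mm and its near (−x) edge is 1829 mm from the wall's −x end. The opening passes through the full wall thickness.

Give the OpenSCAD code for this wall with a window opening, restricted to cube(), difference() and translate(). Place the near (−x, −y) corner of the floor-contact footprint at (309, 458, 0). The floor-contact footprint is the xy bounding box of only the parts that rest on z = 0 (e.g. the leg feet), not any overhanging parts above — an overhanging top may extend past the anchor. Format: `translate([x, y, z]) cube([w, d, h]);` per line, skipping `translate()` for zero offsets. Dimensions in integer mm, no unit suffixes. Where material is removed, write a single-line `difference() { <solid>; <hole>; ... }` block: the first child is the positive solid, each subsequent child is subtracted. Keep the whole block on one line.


difference() { translate([309, 458, 0]) cube([3009, 174, 2400]); translate([2138, 458, 791]) cube([592, 174, 1233]); }


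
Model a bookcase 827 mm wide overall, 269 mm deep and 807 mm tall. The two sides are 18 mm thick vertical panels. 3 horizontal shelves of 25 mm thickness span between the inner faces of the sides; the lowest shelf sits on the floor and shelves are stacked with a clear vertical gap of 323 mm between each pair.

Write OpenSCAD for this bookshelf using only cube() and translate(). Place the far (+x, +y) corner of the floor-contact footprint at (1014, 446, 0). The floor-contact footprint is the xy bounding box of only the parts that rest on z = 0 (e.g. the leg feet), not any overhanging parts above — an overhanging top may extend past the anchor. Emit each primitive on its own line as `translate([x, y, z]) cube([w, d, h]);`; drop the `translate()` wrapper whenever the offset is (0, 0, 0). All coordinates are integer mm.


translate([187, 177, 0]) cube([18, 269, 807]);
translate([996, 177, 0]) cube([18, 269, 807]);
translate([205, 177, 0]) cube([791, 269, 25]);
translate([205, 177, 348]) cube([791, 269, 25]);
translate([205, 177, 696]) cube([791, 269, 25]);


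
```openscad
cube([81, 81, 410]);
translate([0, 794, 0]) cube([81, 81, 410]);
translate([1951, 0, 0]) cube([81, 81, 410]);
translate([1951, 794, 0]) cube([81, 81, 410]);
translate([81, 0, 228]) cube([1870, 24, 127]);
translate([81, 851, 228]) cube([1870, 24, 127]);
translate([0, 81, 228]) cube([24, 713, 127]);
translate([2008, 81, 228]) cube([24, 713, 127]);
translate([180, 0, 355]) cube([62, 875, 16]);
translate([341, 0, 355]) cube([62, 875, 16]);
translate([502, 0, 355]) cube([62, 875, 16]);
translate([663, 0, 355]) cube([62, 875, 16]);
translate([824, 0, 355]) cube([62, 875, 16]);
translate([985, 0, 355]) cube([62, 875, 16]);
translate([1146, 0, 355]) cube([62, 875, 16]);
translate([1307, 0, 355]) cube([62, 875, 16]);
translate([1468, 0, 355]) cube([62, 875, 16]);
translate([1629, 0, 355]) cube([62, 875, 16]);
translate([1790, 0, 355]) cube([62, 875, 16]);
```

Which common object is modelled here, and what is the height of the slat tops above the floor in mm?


A bed frame. The slat-top height is 371 mm.

Four posts, four rails, and a row of slats — a bed frame. Slats sit on the rails at z = 228 + 127 = 355; with slat thickness 16, the top is 371 mm.


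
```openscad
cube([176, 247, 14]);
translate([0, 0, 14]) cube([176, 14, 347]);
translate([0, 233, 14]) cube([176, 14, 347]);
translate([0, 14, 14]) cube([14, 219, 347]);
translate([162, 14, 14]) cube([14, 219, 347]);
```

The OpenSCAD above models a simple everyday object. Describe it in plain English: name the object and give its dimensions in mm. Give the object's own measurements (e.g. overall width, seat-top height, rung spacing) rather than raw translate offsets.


An open-topped rectangular box: outside dimensions 176×247×361 mm, with a uniform wall and base thickness of 14 mm. The base is a full 176×247 slab on the floor; four walls sit on top of the base. The front and back walls (the −y and +y sides) span the full width; the two side walls fit between them.


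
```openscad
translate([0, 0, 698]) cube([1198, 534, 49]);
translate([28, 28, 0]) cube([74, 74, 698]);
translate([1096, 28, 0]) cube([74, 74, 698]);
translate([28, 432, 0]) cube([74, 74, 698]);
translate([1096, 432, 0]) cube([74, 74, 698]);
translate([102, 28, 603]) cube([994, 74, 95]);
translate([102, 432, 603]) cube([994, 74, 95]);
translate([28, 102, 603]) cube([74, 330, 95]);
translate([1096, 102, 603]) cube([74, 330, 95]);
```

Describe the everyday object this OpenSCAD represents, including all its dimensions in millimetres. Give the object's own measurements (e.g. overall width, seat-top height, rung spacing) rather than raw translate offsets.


A table: top 1198 mm (x) × 534 mm (y), 49 mm thick, upper face at z = 747 mm, on four 74×74 mm square legs, each inset 28 mm from the nearest pair of top edges from z = 0 to the bottom of the top. Four apron rails, 74 mm thick and 95 mm tall, run between adjacent legs with their top edges flush with the underside of the top and their outer faces flush with the legs' outer faces.


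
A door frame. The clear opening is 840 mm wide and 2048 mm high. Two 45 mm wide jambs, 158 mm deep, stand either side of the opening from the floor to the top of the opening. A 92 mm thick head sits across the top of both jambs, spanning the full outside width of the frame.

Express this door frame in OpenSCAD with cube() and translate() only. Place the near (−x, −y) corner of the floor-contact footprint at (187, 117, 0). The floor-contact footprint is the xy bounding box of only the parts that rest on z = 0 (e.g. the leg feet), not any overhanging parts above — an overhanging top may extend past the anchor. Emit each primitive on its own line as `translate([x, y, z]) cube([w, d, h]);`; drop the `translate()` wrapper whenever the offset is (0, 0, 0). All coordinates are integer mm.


translate([187, 117, 0]) cube([45, 158, 2048]);
translate([1072, 117, 0]) cube([45, 158, 2048]);
translate([187, 117, 2048]) cube([930, 158, 92]);


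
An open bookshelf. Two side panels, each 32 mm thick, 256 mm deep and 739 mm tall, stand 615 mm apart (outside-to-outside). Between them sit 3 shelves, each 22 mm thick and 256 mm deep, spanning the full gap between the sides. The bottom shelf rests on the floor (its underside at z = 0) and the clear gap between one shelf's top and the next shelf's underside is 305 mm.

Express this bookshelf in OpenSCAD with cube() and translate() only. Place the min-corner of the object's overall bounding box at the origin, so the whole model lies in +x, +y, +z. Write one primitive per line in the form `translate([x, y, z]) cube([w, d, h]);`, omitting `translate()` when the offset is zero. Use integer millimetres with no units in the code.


cube([32, 256, 739]);
translate([583, 0, 0]) cube([32, 256, 739]);
translate([32, 0, 0]) cube([551, 256, 22]);
translate([32, 0, 327]) cube([551, 256, 22]);
translate([32, 0, 654]) cube([551, 256, 22]);


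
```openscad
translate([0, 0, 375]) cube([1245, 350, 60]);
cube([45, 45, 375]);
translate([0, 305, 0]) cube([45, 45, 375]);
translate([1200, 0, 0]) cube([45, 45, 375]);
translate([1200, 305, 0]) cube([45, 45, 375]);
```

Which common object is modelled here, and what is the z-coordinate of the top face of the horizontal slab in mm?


A bench. The seat-top height is 435 mm.

A long slab on four corner posts — a bench. The slab sits at z = 375 with thickness 60, so the top is 375 + 60 = 435 mm.


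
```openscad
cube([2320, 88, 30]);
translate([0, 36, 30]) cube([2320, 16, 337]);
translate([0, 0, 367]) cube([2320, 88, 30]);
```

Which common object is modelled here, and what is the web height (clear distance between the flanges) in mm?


An I-beam. The web height is 337 mm.

Two wide flanges with a thin centred web — an I-beam. Overall 397 mm minus two 30 mm flanges gives a web of 397 − 2·30 = 337 mm.


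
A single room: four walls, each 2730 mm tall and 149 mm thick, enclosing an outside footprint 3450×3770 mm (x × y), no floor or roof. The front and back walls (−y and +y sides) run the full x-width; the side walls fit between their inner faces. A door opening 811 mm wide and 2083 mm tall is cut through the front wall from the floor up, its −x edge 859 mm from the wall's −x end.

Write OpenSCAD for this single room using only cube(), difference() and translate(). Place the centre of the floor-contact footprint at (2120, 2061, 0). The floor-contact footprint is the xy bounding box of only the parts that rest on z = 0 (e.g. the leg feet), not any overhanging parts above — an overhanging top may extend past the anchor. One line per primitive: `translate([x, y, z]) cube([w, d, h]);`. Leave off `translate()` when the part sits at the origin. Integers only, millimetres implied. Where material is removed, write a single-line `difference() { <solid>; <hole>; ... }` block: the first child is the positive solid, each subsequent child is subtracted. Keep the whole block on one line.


difference() { translate([395, 176, 0]) cube([3450, 149, 2730]); translate([1254, 176, 0]) cube([811, 149, 2083]); }
translate([395, 3797, 0]) cube([3450, 149, 2730]);
translate([395, 325, 0]) cube([149, 3472, 2730]);
translate([3696, 325, 0]) cube([149, 3472, 2730]);


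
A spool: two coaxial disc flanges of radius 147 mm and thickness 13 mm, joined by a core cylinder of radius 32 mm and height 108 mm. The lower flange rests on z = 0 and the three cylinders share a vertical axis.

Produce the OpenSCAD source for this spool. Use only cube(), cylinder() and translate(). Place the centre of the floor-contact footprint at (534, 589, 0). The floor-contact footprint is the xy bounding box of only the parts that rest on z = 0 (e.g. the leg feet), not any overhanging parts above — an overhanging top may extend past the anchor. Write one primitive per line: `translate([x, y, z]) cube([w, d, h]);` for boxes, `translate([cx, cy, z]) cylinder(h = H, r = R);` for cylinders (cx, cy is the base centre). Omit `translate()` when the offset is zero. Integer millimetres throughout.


translate([534, 589, 0]) cylinder(h = 13, r = 147);
translate([534, 589, 13]) cylinder(h = 108, r = 32);
translate([534, 589, 121]) cylinder(h = 13, r = 147);


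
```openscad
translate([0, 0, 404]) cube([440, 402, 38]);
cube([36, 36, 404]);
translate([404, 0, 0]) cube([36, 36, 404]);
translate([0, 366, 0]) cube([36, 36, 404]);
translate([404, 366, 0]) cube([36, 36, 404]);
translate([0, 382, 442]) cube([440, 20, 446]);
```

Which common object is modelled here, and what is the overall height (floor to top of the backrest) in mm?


A chair. The overall height is 888 mm.

A slab on four corner posts with a tall panel at the back — a chair. The seat slab sits at z = 404 with thickness 38, and the 446 mm backrest starts at the seat top, so the overall height is 404 + 38 + 446 = 888 mm.


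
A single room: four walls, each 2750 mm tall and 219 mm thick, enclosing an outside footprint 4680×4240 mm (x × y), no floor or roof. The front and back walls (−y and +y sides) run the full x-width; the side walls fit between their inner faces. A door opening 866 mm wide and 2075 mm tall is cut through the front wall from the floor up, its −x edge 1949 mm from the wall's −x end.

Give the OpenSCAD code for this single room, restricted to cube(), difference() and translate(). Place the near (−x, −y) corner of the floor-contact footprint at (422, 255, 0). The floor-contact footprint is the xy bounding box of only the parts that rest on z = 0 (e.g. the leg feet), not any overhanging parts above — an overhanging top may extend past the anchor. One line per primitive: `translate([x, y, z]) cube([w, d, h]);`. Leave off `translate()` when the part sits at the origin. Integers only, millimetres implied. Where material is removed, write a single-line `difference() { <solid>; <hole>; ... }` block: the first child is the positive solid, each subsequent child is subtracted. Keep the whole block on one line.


difference() { translate([422, 255, 0]) cube([4680, 219, 2750]); translate([2371, 255, 0]) cube([866, 219, 2075]); }
translate([422, 4276, 0]) cube([4680, 219, 2750]);
translate([422, 474, 0]) cube([219, 3802, 2750]);
translate([4883, 474, 0]) cube([219, 3802, 2750]);


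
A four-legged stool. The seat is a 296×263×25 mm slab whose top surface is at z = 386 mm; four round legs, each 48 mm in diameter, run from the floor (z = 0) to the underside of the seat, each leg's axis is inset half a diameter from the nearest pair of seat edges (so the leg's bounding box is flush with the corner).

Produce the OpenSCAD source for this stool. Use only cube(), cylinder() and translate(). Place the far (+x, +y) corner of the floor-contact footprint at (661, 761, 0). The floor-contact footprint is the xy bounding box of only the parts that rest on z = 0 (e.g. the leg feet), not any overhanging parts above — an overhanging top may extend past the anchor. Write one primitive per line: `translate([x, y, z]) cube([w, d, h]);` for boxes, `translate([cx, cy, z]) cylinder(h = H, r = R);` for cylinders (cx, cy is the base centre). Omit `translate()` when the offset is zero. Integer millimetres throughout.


translate([365, 498, 361]) cube([296, 263, 25]);
translate([389, 522, 0]) cylinder(h = 361, r = 24);
translate([637, 522, 0]) cylinder(h = 361, r = 24);
translate([389, 737, 0]) cylinder(h = 361, r = 24);
translate([637, 737, 0]) cylinder(h = 361, r = 24);


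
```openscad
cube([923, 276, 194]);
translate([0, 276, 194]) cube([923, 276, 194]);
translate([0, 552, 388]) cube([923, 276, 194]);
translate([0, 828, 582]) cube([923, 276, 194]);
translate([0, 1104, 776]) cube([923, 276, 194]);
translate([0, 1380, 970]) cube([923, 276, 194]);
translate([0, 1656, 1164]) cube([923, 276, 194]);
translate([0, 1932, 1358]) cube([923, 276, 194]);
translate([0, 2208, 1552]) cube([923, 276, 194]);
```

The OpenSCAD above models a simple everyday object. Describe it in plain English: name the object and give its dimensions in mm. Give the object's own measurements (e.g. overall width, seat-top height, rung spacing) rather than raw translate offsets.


A straight staircase of 9 solid steps. Each step is 923 mm wide (x), 276 mm deep (y, the going) and 194 mm tall (the rise). The first step rests on the floor; each subsequent step sits one going further in +y and one rise higher in +z, directly behind and above the previous step with no overlap.


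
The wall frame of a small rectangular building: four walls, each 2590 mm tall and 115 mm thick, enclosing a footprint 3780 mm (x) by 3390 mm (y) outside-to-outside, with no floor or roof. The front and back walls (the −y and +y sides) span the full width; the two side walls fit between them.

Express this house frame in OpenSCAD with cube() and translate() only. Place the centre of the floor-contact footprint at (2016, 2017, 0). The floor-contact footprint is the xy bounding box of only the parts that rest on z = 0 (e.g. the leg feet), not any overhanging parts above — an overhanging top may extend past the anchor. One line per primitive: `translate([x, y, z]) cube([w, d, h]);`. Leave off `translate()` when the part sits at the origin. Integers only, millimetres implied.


translate([126, 322, 0]) cube([3780, 115, 2590]);
translate([126, 3597, 0]) cube([3780, 115, 2590]);
translate([126, 437, 0]) cube([115, 3160, 2590]);
translate([3791, 437, 0]) cube([115, 3160, 2590]);


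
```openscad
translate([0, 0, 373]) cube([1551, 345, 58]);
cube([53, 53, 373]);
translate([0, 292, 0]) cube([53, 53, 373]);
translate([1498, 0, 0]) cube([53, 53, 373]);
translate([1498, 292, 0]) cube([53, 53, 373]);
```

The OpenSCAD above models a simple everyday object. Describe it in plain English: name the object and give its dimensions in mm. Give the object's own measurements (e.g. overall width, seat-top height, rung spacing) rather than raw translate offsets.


A long wooden bench with a 1551 mm (x) × 345 mm (y) seat, 58 mm thick, its top surface 431 mm above the floor. Four 53 mm square legs at the seat corners, flush with the edges, run from z = 0 to the seat underside.


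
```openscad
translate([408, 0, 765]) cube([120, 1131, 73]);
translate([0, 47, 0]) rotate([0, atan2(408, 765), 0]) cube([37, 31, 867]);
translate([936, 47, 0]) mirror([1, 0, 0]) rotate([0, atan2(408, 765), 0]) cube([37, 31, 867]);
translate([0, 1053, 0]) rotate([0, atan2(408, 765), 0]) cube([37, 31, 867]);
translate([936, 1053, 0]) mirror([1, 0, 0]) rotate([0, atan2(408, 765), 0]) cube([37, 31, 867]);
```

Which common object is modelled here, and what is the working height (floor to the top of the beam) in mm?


A sawhorse. The overall height is 838 mm.

A beam across two mirrored pairs of raked legs — a sawhorse. The beam's underside is at z = 765 (matching the legs' vertical rise in atan2(408, 765)) and the beam is 73 mm tall, so its top is at 765 + 73 = 838 mm. The raked legs top out at the beam's underside, so that is the highest point.


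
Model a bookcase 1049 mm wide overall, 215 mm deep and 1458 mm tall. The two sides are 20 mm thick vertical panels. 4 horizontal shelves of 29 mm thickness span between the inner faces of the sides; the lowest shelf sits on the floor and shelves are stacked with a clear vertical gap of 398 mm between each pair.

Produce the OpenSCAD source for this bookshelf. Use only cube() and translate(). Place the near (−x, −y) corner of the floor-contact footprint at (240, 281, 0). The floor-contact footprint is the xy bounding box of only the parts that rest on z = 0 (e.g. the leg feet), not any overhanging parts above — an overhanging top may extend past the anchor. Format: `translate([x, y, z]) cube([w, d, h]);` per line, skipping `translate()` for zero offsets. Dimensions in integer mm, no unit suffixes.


translate([240, 281, 0]) cube([20, 215, 1458]);
translate([1269, 281, 0]) cube([20, 215, 1458]);
translate([260, 281, 0]) cube([1009, 215, 29]);
translate([260, 281, 427]) cube([1009, 215, 29]);
translate([260, 281, 854]) cube([1009, 215, 29]);
translate([260, 281, 1281]) cube([1009, 215, 29]);


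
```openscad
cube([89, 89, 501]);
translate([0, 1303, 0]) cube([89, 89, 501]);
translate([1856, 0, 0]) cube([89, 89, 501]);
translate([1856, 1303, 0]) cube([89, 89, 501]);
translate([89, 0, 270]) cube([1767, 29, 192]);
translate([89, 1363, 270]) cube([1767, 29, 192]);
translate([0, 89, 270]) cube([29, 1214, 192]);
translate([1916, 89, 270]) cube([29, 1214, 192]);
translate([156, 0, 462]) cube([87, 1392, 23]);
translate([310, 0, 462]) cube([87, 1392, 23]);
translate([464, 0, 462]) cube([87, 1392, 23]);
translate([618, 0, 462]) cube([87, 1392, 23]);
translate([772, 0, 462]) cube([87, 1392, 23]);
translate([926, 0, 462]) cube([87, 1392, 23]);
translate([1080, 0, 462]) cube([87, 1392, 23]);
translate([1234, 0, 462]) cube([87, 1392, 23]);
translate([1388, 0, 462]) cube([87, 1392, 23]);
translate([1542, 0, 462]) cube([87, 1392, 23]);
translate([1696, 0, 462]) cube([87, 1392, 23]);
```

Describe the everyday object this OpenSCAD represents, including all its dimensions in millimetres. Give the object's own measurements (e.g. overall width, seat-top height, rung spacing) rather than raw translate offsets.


A bed frame 1945 mm long (x) by 1392 mm wide (y). Four 89×89 mm corner posts, 501 mm tall, at the corners of the footprint. Four rails of 29 mm thickness and 192 mm height run between adjacent posts with their undersides at z = 270 mm, their outer faces flush with the outside of the frame (the two x-running rails run between the posts' inner faces; the two y-running rails run between the posts' inner faces). 11 slats, each 87 mm wide (x) and 23 mm thick, lie across the top of the two x-running rails, running the full 1392 mm width of the frame in y; along x they sit between the end posts with a 67 mm gap after the −x posts and between neighbouring slats, leaving 73 mm before the +x posts.
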